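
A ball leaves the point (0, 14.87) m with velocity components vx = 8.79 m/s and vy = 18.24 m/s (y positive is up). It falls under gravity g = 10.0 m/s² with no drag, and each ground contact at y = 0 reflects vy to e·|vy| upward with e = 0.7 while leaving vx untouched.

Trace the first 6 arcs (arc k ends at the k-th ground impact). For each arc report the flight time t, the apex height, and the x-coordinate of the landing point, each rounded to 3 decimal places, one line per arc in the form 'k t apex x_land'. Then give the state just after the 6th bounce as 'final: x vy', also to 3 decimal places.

1 4.334 31.505 38.097
2 3.514 15.437 68.988
3 2.460 7.564 90.611
4 1.722 3.707 105.747
5 1.205 1.816 116.342
6 0.844 0.890 123.759
final: 123.759 2.953

Arc 1: start y=14.870, vy=18.240 → t=4.334, apex=31.505, x_land=38.097, impact vy=-25.102
  bounce: vy ← 0.7·25.102 = 17.571
Arc 2: start y=0.000, vy=17.571 → t=3.514, apex=15.437, x_land=68.988, impact vy=-17.571
  bounce: vy ← 0.7·17.571 = 12.300
Arc 3: start y=0.000, vy=12.300 → t=2.460, apex=7.564, x_land=90.611, impact vy=-12.300
  bounce: vy ← 0.7·12.300 = 8.610
Arc 4: start y=0.000, vy=8.610 → t=1.722, apex=3.707, x_land=105.747, impact vy=-8.610
  bounce: vy ← 0.7·8.610 = 6.027
Arc 5: start y=0.000, vy=6.027 → t=1.205, apex=1.816, x_land=116.342, impact vy=-6.027
  bounce: vy ← 0.7·6.027 = 4.219
Arc 6: start y=0.000, vy=4.219 → t=0.844, apex=0.890, x_land=123.759, impact vy=-4.219
  bounce: vy ← 0.7·4.219 = 2.953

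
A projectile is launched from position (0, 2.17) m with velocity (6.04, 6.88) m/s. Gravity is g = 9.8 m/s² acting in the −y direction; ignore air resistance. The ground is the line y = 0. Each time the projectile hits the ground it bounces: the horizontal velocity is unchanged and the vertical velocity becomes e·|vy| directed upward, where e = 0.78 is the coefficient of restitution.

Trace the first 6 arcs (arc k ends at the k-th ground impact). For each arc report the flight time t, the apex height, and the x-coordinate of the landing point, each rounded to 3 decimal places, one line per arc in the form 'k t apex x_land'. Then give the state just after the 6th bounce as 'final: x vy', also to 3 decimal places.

Arc 1: start y=2.170, vy=6.880 → t=1.669, apex=4.585, x_land=10.083, impact vy=-9.480
  bounce: vy ← 0.78·9.480 = 7.394
Arc 2: start y=0.000, vy=7.394 → t=1.509, apex=2.790, x_land=19.197, impact vy=-7.394
  bounce: vy ← 0.78·7.394 = 5.768
Arc 3: start y=0.000, vy=5.768 → t=1.177, apex=1.697, x_land=26.307, impact vy=-5.768
  bounce: vy ← 0.78·5.768 = 4.499
Arc 4: start y=0.000, vy=4.499 → t=0.918, apex=1.033, x_land=31.852, impact vy=-4.499
  bounce: vy ← 0.78·4.499 = 3.509
Arc 5: start y=0.000, vy=3.509 → t=0.716, apex=0.628, x_land=36.177, impact vy=-3.509
  bounce: vy ← 0.78·3.509 = 2.737
Arc 6: start y=0.000, vy=2.737 → t=0.559, apex=0.382, x_land=39.551, impact vy=-2.737
  bounce: vy ← 0.78·2.737 = 2.135

1 1.669 4.585 10.083
2 1.509 2.790 19.197
3 1.177 1.697 26.307
4 0.918 1.033 31.852
5 0.716 0.628 36.177
6 0.559 0.382 39.551
final: 39.551 2.135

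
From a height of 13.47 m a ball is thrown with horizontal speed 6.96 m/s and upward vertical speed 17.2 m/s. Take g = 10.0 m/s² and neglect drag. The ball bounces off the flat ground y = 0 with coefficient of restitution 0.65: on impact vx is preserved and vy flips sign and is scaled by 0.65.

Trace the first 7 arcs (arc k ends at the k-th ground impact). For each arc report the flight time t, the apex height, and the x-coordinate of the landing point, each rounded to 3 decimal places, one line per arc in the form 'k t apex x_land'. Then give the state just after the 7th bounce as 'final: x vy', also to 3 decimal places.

1 4.097 28.262 28.518
2 3.091 11.941 50.030
3 2.009 5.045 64.012
4 1.306 2.131 73.101
5 0.849 0.901 79.008
6 0.552 0.380 82.848
7 0.359 0.161 85.344
final: 85.344 1.165

Arc 1: start y=13.470, vy=17.200 → t=4.097, apex=28.262, x_land=28.518, impact vy=-23.775
  bounce: vy ← 0.65·23.775 = 15.454
Arc 2: start y=0.000, vy=15.454 → t=3.091, apex=11.941, x_land=50.030, impact vy=-15.454
  bounce: vy ← 0.65·15.454 = 10.045
Arc 3: start y=0.000, vy=10.045 → t=2.009, apex=5.045, x_land=64.012, impact vy=-10.045
  bounce: vy ← 0.65·10.045 = 6.529
Arc 4: start y=0.000, vy=6.529 → t=1.306, apex=2.131, x_land=73.101, impact vy=-6.529
  bounce: vy ← 0.65·6.529 = 4.244
Arc 5: start y=0.000, vy=4.244 → t=0.849, apex=0.901, x_land=79.008, impact vy=-4.244
  bounce: vy ← 0.65·4.244 = 2.759
Arc 6: start y=0.000, vy=2.759 → t=0.552, apex=0.380, x_land=82.848, impact vy=-2.759
  bounce: vy ← 0.65·2.759 = 1.793
Arc 7: start y=0.000, vy=1.793 → t=0.359, apex=0.161, x_land=85.344, impact vy=-1.793
  bounce: vy ← 0.65·1.793 = 1.165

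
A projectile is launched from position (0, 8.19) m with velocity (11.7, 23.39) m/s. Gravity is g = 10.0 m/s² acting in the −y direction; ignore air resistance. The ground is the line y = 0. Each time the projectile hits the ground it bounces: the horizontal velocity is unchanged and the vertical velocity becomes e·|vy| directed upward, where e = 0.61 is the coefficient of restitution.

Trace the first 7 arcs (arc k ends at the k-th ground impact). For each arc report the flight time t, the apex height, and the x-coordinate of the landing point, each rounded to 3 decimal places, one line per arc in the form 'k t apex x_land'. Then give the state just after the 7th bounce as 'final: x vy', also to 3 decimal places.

1 5.005 35.545 58.561
2 3.253 13.226 96.620
3 1.984 4.921 119.835
4 1.210 1.831 133.997
5 0.738 0.681 142.635
6 0.450 0.254 147.904
7 0.275 0.094 151.119
final: 151.119 0.838

Arc 1: start y=8.190, vy=23.390 → t=5.005, apex=35.545, x_land=58.561, impact vy=-26.663
  bounce: vy ← 0.61·26.663 = 16.264
Arc 2: start y=0.000, vy=16.264 → t=3.253, apex=13.226, x_land=96.620, impact vy=-16.264
  bounce: vy ← 0.61·16.264 = 9.921
Arc 3: start y=0.000, vy=9.921 → t=1.984, apex=4.921, x_land=119.835, impact vy=-9.921
  bounce: vy ← 0.61·9.921 = 6.052
Arc 4: start y=0.000, vy=6.052 → t=1.210, apex=1.831, x_land=133.997, impact vy=-6.052
  bounce: vy ← 0.61·6.052 = 3.692
Arc 5: start y=0.000, vy=3.692 → t=0.738, apex=0.681, x_land=142.635, impact vy=-3.692
  bounce: vy ← 0.61·3.692 = 2.252
Arc 6: start y=0.000, vy=2.252 → t=0.450, apex=0.254, x_land=147.904, impact vy=-2.252
  bounce: vy ← 0.61·2.252 = 1.374
Arc 7: start y=0.000, vy=1.374 → t=0.275, apex=0.094, x_land=151.119, impact vy=-1.374
  bounce: vy ← 0.61·1.374 = 0.838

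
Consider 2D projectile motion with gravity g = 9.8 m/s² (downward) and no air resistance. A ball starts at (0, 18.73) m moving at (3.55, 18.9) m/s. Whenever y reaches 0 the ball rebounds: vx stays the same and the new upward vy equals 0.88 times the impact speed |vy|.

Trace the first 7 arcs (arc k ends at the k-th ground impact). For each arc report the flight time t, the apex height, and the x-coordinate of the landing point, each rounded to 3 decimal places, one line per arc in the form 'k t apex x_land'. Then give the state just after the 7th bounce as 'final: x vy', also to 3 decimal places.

Arc 1: start y=18.730, vy=18.900 → t=4.675, apex=36.955, x_land=16.596, impact vy=-26.913
  bounce: vy ← 0.88·26.913 = 23.684
Arc 2: start y=0.000, vy=23.684 → t=4.833, apex=28.618, x_land=33.754, impact vy=-23.684
  bounce: vy ← 0.88·23.684 = 20.842
Arc 3: start y=0.000, vy=20.842 → t=4.253, apex=22.162, x_land=48.854, impact vy=-20.842
  bounce: vy ← 0.88·20.842 = 18.341
Arc 4: start y=0.000, vy=18.341 → t=3.743, apex=17.162, x_land=62.141, impact vy=-18.341
  bounce: vy ← 0.88·18.341 = 16.140
Arc 5: start y=0.000, vy=16.140 → t=3.294, apex=13.290, x_land=73.834, impact vy=-16.140
  bounce: vy ← 0.88·16.140 = 14.203
Arc 6: start y=0.000, vy=14.203 → t=2.899, apex=10.292, x_land=84.124, impact vy=-14.203
  bounce: vy ← 0.88·14.203 = 12.499
Arc 7: start y=0.000, vy=12.499 → t=2.551, apex=7.970, x_land=93.179, impact vy=-12.499
  bounce: vy ← 0.88·12.499 = 10.999

1 4.675 36.955 16.596
2 4.833 28.618 33.754
3 4.253 22.162 48.854
4 3.743 17.162 62.141
5 3.294 13.290 73.834
6 2.899 10.292 84.124
7 2.551 7.970 93.179
final: 93.179 10.999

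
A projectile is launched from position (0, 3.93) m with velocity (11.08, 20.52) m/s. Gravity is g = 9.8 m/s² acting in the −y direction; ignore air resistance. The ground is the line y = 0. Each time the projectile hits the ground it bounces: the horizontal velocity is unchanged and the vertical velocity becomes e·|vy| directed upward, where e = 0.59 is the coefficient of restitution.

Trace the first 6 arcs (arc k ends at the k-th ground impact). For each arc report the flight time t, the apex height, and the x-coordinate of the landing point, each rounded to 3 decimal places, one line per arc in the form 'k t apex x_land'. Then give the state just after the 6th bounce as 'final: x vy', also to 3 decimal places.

1 4.371 25.413 48.433
2 2.687 8.846 78.208
3 1.585 3.079 95.776
4 0.935 1.072 106.140
5 0.552 0.373 112.256
6 0.326 0.130 115.864
final: 115.864 0.941

Arc 1: start y=3.930, vy=20.520 → t=4.371, apex=25.413, x_land=48.433, impact vy=-22.318
  bounce: vy ← 0.59·22.318 = 13.168
Arc 2: start y=0.000, vy=13.168 → t=2.687, apex=8.846, x_land=78.208, impact vy=-13.168
  bounce: vy ← 0.59·13.168 = 7.769
Arc 3: start y=0.000, vy=7.769 → t=1.585, apex=3.079, x_land=95.776, impact vy=-7.769
  bounce: vy ← 0.59·7.769 = 4.584
Arc 4: start y=0.000, vy=4.584 → t=0.935, apex=1.072, x_land=106.140, impact vy=-4.584
  bounce: vy ← 0.59·4.584 = 2.704
Arc 5: start y=0.000, vy=2.704 → t=0.552, apex=0.373, x_land=112.256, impact vy=-2.704
  bounce: vy ← 0.59·2.704 = 1.596
Arc 6: start y=0.000, vy=1.596 → t=0.326, apex=0.130, x_land=115.864, impact vy=-1.596
  bounce: vy ← 0.59·1.596 = 0.941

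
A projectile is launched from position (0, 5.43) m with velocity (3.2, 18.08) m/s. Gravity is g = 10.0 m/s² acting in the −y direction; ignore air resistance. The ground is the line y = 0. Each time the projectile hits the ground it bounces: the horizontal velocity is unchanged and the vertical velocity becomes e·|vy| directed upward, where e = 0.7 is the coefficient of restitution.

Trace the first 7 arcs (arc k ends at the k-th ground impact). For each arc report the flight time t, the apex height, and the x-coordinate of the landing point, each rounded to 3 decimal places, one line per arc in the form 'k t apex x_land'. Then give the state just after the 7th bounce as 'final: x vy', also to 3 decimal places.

1 3.895 21.774 12.463
2 2.922 10.669 21.812
3 2.045 5.228 28.357
4 1.432 2.562 32.938
5 1.002 1.255 36.144
6 0.701 0.615 38.389
7 0.491 0.301 39.960
final: 39.960 1.719

Arc 1: start y=5.430, vy=18.080 → t=3.895, apex=21.774, x_land=12.463, impact vy=-20.868
  bounce: vy ← 0.7·20.868 = 14.608
Arc 2: start y=0.000, vy=14.608 → t=2.922, apex=10.669, x_land=21.812, impact vy=-14.608
  bounce: vy ← 0.7·14.608 = 10.225
Arc 3: start y=0.000, vy=10.225 → t=2.045, apex=5.228, x_land=28.357, impact vy=-10.225
  bounce: vy ← 0.7·10.225 = 7.158
Arc 4: start y=0.000, vy=7.158 → t=1.432, apex=2.562, x_land=32.938, impact vy=-7.158
  bounce: vy ← 0.7·7.158 = 5.010
Arc 5: start y=0.000, vy=5.010 → t=1.002, apex=1.255, x_land=36.144, impact vy=-5.010
  bounce: vy ← 0.7·5.010 = 3.507
Arc 6: start y=0.000, vy=3.507 → t=0.701, apex=0.615, x_land=38.389, impact vy=-3.507
  bounce: vy ← 0.7·3.507 = 2.455
Arc 7: start y=0.000, vy=2.455 → t=0.491, apex=0.301, x_land=39.960, impact vy=-2.455
  bounce: vy ← 0.7·2.455 = 1.719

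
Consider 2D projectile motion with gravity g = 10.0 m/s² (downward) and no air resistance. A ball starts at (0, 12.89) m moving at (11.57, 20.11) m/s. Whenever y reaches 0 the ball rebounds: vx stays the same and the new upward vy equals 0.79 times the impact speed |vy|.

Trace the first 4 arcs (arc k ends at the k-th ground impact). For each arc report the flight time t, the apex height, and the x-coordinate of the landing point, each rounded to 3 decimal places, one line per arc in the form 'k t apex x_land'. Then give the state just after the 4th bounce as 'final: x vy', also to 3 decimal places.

Arc 1: start y=12.890, vy=20.110 → t=4.584, apex=33.111, x_land=53.041, impact vy=-25.733
  bounce: vy ← 0.79·25.733 = 20.329
Arc 2: start y=0.000, vy=20.329 → t=4.066, apex=20.664, x_land=100.083, impact vy=-20.329
  bounce: vy ← 0.79·20.329 = 16.060
Arc 3: start y=0.000, vy=16.060 → t=3.212, apex=12.897, x_land=137.247, impact vy=-16.060
  bounce: vy ← 0.79·16.060 = 12.688
Arc 4: start y=0.000, vy=12.688 → t=2.538, apex=8.049, x_land=166.606, impact vy=-12.688
  bounce: vy ← 0.79·12.688 = 10.023

1 4.584 33.111 53.041
2 4.066 20.664 100.083
3 3.212 12.897 137.247
4 2.538 8.049 166.606
final: 166.606 10.023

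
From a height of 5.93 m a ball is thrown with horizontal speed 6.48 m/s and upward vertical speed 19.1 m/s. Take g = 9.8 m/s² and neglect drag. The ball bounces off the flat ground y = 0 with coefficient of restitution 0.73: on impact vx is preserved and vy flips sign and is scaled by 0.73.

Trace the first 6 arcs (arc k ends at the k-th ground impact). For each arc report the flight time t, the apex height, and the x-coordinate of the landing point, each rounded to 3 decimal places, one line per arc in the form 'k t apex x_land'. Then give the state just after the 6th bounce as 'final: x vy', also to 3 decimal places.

1 4.187 24.543 27.132
2 3.268 13.079 48.305
3 2.385 6.970 63.762
4 1.741 3.714 75.045
5 1.271 1.979 83.282
6 0.928 1.055 89.295
final: 89.295 3.319

Arc 1: start y=5.930, vy=19.100 → t=4.187, apex=24.543, x_land=27.132, impact vy=-21.933
  bounce: vy ← 0.73·21.933 = 16.011
Arc 2: start y=0.000, vy=16.011 → t=3.268, apex=13.079, x_land=48.305, impact vy=-16.011
  bounce: vy ← 0.73·16.011 = 11.688
Arc 3: start y=0.000, vy=11.688 → t=2.385, apex=6.970, x_land=63.762, impact vy=-11.688
  bounce: vy ← 0.73·11.688 = 8.532
Arc 4: start y=0.000, vy=8.532 → t=1.741, apex=3.714, x_land=75.045, impact vy=-8.532
  bounce: vy ← 0.73·8.532 = 6.228
Arc 5: start y=0.000, vy=6.228 → t=1.271, apex=1.979, x_land=83.282, impact vy=-6.228
  bounce: vy ← 0.73·6.228 = 4.547
Arc 6: start y=0.000, vy=4.547 → t=0.928, apex=1.055, x_land=89.295, impact vy=-4.547
  bounce: vy ← 0.73·4.547 = 3.319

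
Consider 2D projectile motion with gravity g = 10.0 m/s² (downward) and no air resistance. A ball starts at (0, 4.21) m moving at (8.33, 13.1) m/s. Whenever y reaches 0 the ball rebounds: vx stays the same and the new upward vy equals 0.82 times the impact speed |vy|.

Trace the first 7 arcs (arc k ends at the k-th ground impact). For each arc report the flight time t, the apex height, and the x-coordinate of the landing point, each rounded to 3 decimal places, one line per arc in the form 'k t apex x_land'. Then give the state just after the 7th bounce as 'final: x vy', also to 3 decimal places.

Arc 1: start y=4.210, vy=13.100 → t=2.909, apex=12.790, x_land=24.235, impact vy=-15.994
  bounce: vy ← 0.82·15.994 = 13.115
Arc 2: start y=0.000, vy=13.115 → t=2.623, apex=8.600, x_land=46.085, impact vy=-13.115
  bounce: vy ← 0.82·13.115 = 10.754
Arc 3: start y=0.000, vy=10.754 → t=2.151, apex=5.783, x_land=64.002, impact vy=-10.754
  bounce: vy ← 0.82·10.754 = 8.819
Arc 4: start y=0.000, vy=8.819 → t=1.764, apex=3.888, x_land=78.694, impact vy=-8.819
  bounce: vy ← 0.82·8.819 = 7.231
Arc 5: start y=0.000, vy=7.231 → t=1.446, apex=2.615, x_land=90.741, impact vy=-7.231
  bounce: vy ← 0.82·7.231 = 5.930
Arc 6: start y=0.000, vy=5.930 → t=1.186, apex=1.758, x_land=100.620, impact vy=-5.930
  bounce: vy ← 0.82·5.930 = 4.862
Arc 7: start y=0.000, vy=4.862 → t=0.972, apex=1.182, x_land=108.720, impact vy=-4.862
  bounce: vy ← 0.82·4.862 = 3.987

1 2.909 12.790 24.235
2 2.623 8.600 46.085
3 2.151 5.783 64.002
4 1.764 3.888 78.694
5 1.446 2.615 90.741
6 1.186 1.758 100.620
7 0.972 1.182 108.720
final: 108.720 3.987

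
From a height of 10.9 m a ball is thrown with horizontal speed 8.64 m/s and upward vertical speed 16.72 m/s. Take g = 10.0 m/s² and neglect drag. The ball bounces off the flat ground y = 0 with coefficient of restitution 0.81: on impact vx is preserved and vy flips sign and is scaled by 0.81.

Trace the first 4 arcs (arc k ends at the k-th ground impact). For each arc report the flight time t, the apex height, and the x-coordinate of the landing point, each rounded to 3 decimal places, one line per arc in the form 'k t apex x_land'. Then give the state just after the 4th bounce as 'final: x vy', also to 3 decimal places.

Arc 1: start y=10.900, vy=16.720 → t=3.903, apex=24.878, x_land=33.718, impact vy=-22.306
  bounce: vy ← 0.81·22.306 = 18.068
Arc 2: start y=0.000, vy=18.068 → t=3.614, apex=16.322, x_land=64.940, impact vy=-18.068
  bounce: vy ← 0.81·18.068 = 14.635
Arc 3: start y=0.000, vy=14.635 → t=2.927, apex=10.709, x_land=90.229, impact vy=-14.635
  bounce: vy ← 0.81·14.635 = 11.854
Arc 4: start y=0.000, vy=11.854 → t=2.371, apex=7.026, x_land=110.713, impact vy=-11.854
  bounce: vy ← 0.81·11.854 = 9.602

1 3.903 24.878 33.718
2 3.614 16.322 64.940
3 2.927 10.709 90.229
4 2.371 7.026 110.713
final: 110.713 9.602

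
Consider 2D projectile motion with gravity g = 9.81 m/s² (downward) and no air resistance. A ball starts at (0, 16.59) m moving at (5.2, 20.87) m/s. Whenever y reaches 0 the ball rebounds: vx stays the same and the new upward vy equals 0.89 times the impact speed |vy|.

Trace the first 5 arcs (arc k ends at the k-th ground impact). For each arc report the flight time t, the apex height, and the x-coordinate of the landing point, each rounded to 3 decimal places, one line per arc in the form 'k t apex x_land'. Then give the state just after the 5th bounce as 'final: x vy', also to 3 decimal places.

Arc 1: start y=16.590, vy=20.870 → t=4.940, apex=38.790, x_land=25.686, impact vy=-27.587
  bounce: vy ← 0.89·27.587 = 24.553
Arc 2: start y=0.000, vy=24.553 → t=5.006, apex=30.725, x_land=51.715, impact vy=-24.553
  bounce: vy ← 0.89·24.553 = 21.852
Arc 3: start y=0.000, vy=21.852 → t=4.455, apex=24.337, x_land=74.881, impact vy=-21.852
  bounce: vy ← 0.89·21.852 = 19.448
Arc 4: start y=0.000, vy=19.448 → t=3.965, apex=19.278, x_land=95.499, impact vy=-19.448
  bounce: vy ← 0.89·19.448 = 17.309
Arc 5: start y=0.000, vy=17.309 → t=3.529, apex=15.270, x_land=113.849, impact vy=-17.309
  bounce: vy ← 0.89·17.309 = 15.405

1 4.940 38.790 25.686
2 5.006 30.725 51.715
3 4.455 24.337 74.881
4 3.965 19.278 95.499
5 3.529 15.270 113.849
final: 113.849 15.405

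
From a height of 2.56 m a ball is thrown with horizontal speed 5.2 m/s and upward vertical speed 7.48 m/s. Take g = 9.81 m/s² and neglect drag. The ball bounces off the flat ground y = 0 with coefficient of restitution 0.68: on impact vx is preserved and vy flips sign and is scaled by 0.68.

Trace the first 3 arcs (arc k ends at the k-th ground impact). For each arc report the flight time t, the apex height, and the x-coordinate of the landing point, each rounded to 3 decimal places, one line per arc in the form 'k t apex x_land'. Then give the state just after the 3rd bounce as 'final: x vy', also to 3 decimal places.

1 1.813 5.412 9.427
2 1.429 2.502 16.855
3 0.971 1.157 21.906
final: 21.906 3.240

Arc 1: start y=2.560, vy=7.480 → t=1.813, apex=5.412, x_land=9.427, impact vy=-10.304
  bounce: vy ← 0.68·10.304 = 7.007
Arc 2: start y=0.000, vy=7.007 → t=1.429, apex=2.502, x_land=16.855, impact vy=-7.007
  bounce: vy ← 0.68·7.007 = 4.765
Arc 3: start y=0.000, vy=4.765 → t=0.971, apex=1.157, x_land=21.906, impact vy=-4.765
  bounce: vy ← 0.68·4.765 = 3.240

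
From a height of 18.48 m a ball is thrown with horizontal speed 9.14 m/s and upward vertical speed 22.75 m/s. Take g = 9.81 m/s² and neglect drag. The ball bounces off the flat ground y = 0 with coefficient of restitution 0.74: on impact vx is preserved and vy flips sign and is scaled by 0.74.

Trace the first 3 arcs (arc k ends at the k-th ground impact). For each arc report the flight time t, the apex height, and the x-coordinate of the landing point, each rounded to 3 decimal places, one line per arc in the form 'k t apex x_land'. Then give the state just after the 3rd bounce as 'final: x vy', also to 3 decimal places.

Arc 1: start y=18.480, vy=22.750 → t=5.343, apex=44.859, x_land=48.837, impact vy=-29.667
  bounce: vy ← 0.74·29.667 = 21.954
Arc 2: start y=0.000, vy=21.954 → t=4.476, apex=24.565, x_land=89.746, impact vy=-21.954
  bounce: vy ← 0.74·21.954 = 16.246
Arc 3: start y=0.000, vy=16.246 → t=3.312, apex=13.452, x_land=120.018, impact vy=-16.246
  bounce: vy ← 0.74·16.246 = 12.022

1 5.343 44.859 48.837
2 4.476 24.565 89.746
3 3.312 13.452 120.018
final: 120.018 12.022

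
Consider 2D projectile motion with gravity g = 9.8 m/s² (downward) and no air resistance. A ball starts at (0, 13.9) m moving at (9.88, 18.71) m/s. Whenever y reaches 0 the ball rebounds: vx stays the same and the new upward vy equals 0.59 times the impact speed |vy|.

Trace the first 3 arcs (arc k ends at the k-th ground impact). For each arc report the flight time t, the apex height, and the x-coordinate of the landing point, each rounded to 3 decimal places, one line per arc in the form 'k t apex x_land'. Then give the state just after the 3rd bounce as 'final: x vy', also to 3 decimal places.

Arc 1: start y=13.900, vy=18.710 → t=4.455, apex=31.760, x_land=44.016, impact vy=-24.950
  bounce: vy ← 0.59·24.950 = 14.721
Arc 2: start y=0.000, vy=14.721 → t=3.004, apex=11.056, x_land=73.698, impact vy=-14.721
  bounce: vy ← 0.59·14.721 = 8.685
Arc 3: start y=0.000, vy=8.685 → t=1.772, apex=3.849, x_land=91.210, impact vy=-8.685
  bounce: vy ← 0.59·8.685 = 5.124

1 4.455 31.760 44.016
2 3.004 11.056 73.698
3 1.772 3.849 91.210
final: 91.210 5.124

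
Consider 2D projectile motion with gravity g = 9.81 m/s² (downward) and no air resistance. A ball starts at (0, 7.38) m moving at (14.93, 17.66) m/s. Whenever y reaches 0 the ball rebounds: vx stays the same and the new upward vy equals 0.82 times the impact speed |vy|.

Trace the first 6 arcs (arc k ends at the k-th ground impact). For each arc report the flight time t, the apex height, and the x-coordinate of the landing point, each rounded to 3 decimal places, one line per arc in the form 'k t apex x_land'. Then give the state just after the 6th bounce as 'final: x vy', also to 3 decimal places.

1 3.979 23.276 59.400
2 3.573 15.651 112.738
3 2.929 10.523 156.475
4 2.402 7.076 192.340
5 1.970 4.758 221.749
6 1.615 3.199 245.864
final: 245.864 6.497

Arc 1: start y=7.380, vy=17.660 → t=3.979, apex=23.276, x_land=59.400, impact vy=-21.370
  bounce: vy ← 0.82·21.370 = 17.523
Arc 2: start y=0.000, vy=17.523 → t=3.573, apex=15.651, x_land=112.738, impact vy=-17.523
  bounce: vy ← 0.82·17.523 = 14.369
Arc 3: start y=0.000, vy=14.369 → t=2.929, apex=10.523, x_land=156.475, impact vy=-14.369
  bounce: vy ← 0.82·14.369 = 11.783
Arc 4: start y=0.000, vy=11.783 → t=2.402, apex=7.076, x_land=192.340, impact vy=-11.783
  bounce: vy ← 0.82·11.783 = 9.662
Arc 5: start y=0.000, vy=9.662 → t=1.970, apex=4.758, x_land=221.749, impact vy=-9.662
  bounce: vy ← 0.82·9.662 = 7.923
Arc 6: start y=0.000, vy=7.923 → t=1.615, apex=3.199, x_land=245.864, impact vy=-7.923
  bounce: vy ← 0.82·7.923 = 6.497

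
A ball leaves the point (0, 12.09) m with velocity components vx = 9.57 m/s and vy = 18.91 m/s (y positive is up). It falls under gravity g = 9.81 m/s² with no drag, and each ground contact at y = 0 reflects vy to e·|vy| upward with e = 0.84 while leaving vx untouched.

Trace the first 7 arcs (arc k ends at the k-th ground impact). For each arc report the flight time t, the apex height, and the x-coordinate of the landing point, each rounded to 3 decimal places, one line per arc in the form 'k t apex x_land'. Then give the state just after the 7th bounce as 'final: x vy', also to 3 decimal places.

1 4.414 30.316 42.239
2 4.177 21.391 82.209
3 3.508 15.093 115.784
4 2.947 10.650 143.987
5 2.475 7.515 167.678
6 2.079 5.302 187.577
7 1.747 3.741 204.293
final: 204.293 7.197

Arc 1: start y=12.090, vy=18.910 → t=4.414, apex=30.316, x_land=42.239, impact vy=-24.388
  bounce: vy ← 0.84·24.388 = 20.486
Arc 2: start y=0.000, vy=20.486 → t=4.177, apex=21.391, x_land=82.209, impact vy=-20.486
  bounce: vy ← 0.84·20.486 = 17.208
Arc 3: start y=0.000, vy=17.208 → t=3.508, apex=15.093, x_land=115.784, impact vy=-17.208
  bounce: vy ← 0.84·17.208 = 14.455
Arc 4: start y=0.000, vy=14.455 → t=2.947, apex=10.650, x_land=143.987, impact vy=-14.455
  bounce: vy ← 0.84·14.455 = 12.142
Arc 5: start y=0.000, vy=12.142 → t=2.475, apex=7.515, x_land=167.678, impact vy=-12.142
  bounce: vy ← 0.84·12.142 = 10.200
Arc 6: start y=0.000, vy=10.200 → t=2.079, apex=5.302, x_land=187.577, impact vy=-10.200
  bounce: vy ← 0.84·10.200 = 8.568
Arc 7: start y=0.000, vy=8.568 → t=1.747, apex=3.741, x_land=204.293, impact vy=-8.568
  bounce: vy ← 0.84·8.568 = 7.197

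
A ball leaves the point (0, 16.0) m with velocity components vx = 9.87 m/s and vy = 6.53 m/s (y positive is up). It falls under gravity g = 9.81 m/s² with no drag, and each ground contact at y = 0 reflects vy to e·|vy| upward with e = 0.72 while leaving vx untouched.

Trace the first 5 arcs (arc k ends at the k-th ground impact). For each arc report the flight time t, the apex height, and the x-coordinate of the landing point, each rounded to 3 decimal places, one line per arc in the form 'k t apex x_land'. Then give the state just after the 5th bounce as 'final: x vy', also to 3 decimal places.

1 2.591 18.173 25.568
2 2.772 9.421 52.926
3 1.996 4.884 72.623
4 1.437 2.532 86.805
5 1.035 1.312 97.017
final: 97.017 3.654

Arc 1: start y=16.000, vy=6.530 → t=2.591, apex=18.173, x_land=25.568, impact vy=-18.883
  bounce: vy ← 0.72·18.883 = 13.596
Arc 2: start y=0.000, vy=13.596 → t=2.772, apex=9.421, x_land=52.926, impact vy=-13.596
  bounce: vy ← 0.72·13.596 = 9.789
Arc 3: start y=0.000, vy=9.789 → t=1.996, apex=4.884, x_land=72.623, impact vy=-9.789
  bounce: vy ← 0.72·9.789 = 7.048
Arc 4: start y=0.000, vy=7.048 → t=1.437, apex=2.532, x_land=86.805, impact vy=-7.048
  bounce: vy ← 0.72·7.048 = 5.075
Arc 5: start y=0.000, vy=5.075 → t=1.035, apex=1.312, x_land=97.017, impact vy=-5.075
  bounce: vy ← 0.72·5.075 = 3.654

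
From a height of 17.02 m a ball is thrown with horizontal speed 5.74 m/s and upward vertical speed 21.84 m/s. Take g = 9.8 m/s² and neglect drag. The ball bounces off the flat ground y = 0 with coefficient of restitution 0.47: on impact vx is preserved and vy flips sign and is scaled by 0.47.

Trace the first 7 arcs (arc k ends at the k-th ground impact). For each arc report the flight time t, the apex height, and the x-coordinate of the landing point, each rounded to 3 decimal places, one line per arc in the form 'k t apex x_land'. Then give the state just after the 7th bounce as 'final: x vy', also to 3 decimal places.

1 5.134 41.356 29.468
2 2.731 9.136 45.143
3 1.284 2.018 52.510
4 0.603 0.446 55.973
5 0.284 0.098 57.600
6 0.133 0.022 58.365
7 0.063 0.005 58.725
final: 58.725 0.144

Arc 1: start y=17.020, vy=21.840 → t=5.134, apex=41.356, x_land=29.468, impact vy=-28.471
  bounce: vy ← 0.47·28.471 = 13.381
Arc 2: start y=0.000, vy=13.381 → t=2.731, apex=9.136, x_land=45.143, impact vy=-13.381
  bounce: vy ← 0.47·13.381 = 6.289
Arc 3: start y=0.000, vy=6.289 → t=1.284, apex=2.018, x_land=52.510, impact vy=-6.289
  bounce: vy ← 0.47·6.289 = 2.956
Arc 4: start y=0.000, vy=2.956 → t=0.603, apex=0.446, x_land=55.973, impact vy=-2.956
  bounce: vy ← 0.47·2.956 = 1.389
Arc 5: start y=0.000, vy=1.389 → t=0.284, apex=0.098, x_land=57.600, impact vy=-1.389
  bounce: vy ← 0.47·1.389 = 0.653
Arc 6: start y=0.000, vy=0.653 → t=0.133, apex=0.022, x_land=58.365, impact vy=-0.653
  bounce: vy ← 0.47·0.653 = 0.307
Arc 7: start y=0.000, vy=0.307 → t=0.063, apex=0.005, x_land=58.725, impact vy=-0.307
  bounce: vy ← 0.47·0.307 = 0.144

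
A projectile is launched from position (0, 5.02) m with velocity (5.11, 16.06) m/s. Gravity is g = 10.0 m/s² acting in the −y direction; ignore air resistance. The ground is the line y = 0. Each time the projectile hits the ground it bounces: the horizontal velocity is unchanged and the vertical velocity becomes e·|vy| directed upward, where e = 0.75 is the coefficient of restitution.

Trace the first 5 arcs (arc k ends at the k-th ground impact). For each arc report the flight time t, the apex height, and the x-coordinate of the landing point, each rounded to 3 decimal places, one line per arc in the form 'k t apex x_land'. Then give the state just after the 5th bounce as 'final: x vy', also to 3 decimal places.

Arc 1: start y=5.020, vy=16.060 → t=3.499, apex=17.916, x_land=17.880, impact vy=-18.929
  bounce: vy ← 0.75·18.929 = 14.197
Arc 2: start y=0.000, vy=14.197 → t=2.839, apex=10.078, x_land=32.389, impact vy=-14.197
  bounce: vy ← 0.75·14.197 = 10.648
Arc 3: start y=0.000, vy=10.648 → t=2.130, apex=5.669, x_land=43.271, impact vy=-10.648
  bounce: vy ← 0.75·10.648 = 7.986
Arc 4: start y=0.000, vy=7.986 → t=1.597, apex=3.189, x_land=51.433, impact vy=-7.986
  bounce: vy ← 0.75·7.986 = 5.989
Arc 5: start y=0.000, vy=5.989 → t=1.198, apex=1.794, x_land=57.554, impact vy=-5.989
  bounce: vy ← 0.75·5.989 = 4.492

1 3.499 17.916 17.880
2 2.839 10.078 32.389
3 2.130 5.669 43.271
4 1.597 3.189 51.433
5 1.198 1.794 57.554
final: 57.554 4.492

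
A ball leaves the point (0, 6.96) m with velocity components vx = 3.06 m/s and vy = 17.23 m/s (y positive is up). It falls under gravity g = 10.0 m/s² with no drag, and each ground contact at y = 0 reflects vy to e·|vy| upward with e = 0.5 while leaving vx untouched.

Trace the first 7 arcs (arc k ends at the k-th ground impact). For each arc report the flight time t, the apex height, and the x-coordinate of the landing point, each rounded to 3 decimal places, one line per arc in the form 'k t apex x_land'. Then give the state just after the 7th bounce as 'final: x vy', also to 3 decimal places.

Arc 1: start y=6.960, vy=17.230 → t=3.811, apex=21.804, x_land=11.662, impact vy=-20.882
  bounce: vy ← 0.5·20.882 = 10.441
Arc 2: start y=0.000, vy=10.441 → t=2.088, apex=5.451, x_land=18.052, impact vy=-10.441
  bounce: vy ← 0.5·10.441 = 5.221
Arc 3: start y=0.000, vy=5.221 → t=1.044, apex=1.363, x_land=21.247, impact vy=-5.221
  bounce: vy ← 0.5·5.221 = 2.610
Arc 4: start y=0.000, vy=2.610 → t=0.522, apex=0.341, x_land=22.845, impact vy=-2.610
  bounce: vy ← 0.5·2.610 = 1.305
Arc 5: start y=0.000, vy=1.305 → t=0.261, apex=0.085, x_land=23.644, impact vy=-1.305
  bounce: vy ← 0.5·1.305 = 0.653
Arc 6: start y=0.000, vy=0.653 → t=0.131, apex=0.021, x_land=24.043, impact vy=-0.653
  bounce: vy ← 0.5·0.653 = 0.326
Arc 7: start y=0.000, vy=0.326 → t=0.065, apex=0.005, x_land=24.243, impact vy=-0.326
  bounce: vy ← 0.5·0.326 = 0.163

1 3.811 21.804 11.662
2 2.088 5.451 18.052
3 1.044 1.363 21.247
4 0.522 0.341 22.845
5 0.261 0.085 23.644
6 0.131 0.021 24.043
7 0.065 0.005 24.243
final: 24.243 0.163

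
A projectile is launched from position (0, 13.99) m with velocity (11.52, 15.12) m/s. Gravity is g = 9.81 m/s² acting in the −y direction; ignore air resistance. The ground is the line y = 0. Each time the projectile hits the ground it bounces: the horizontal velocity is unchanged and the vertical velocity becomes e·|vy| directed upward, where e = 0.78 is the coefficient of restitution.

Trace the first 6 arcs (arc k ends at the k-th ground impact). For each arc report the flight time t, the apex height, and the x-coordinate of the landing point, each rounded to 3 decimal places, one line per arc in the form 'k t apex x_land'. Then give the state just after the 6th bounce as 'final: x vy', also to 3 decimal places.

1 3.828 25.642 44.095
2 3.567 15.601 85.185
3 2.782 9.491 117.235
4 2.170 5.775 142.234
5 1.693 3.513 161.733
6 1.320 2.137 176.943
final: 176.943 5.051

Arc 1: start y=13.990, vy=15.120 → t=3.828, apex=25.642, x_land=44.095, impact vy=-22.430
  bounce: vy ← 0.78·22.430 = 17.495
Arc 2: start y=0.000, vy=17.495 → t=3.567, apex=15.601, x_land=85.185, impact vy=-17.495
  bounce: vy ← 0.78·17.495 = 13.646
Arc 3: start y=0.000, vy=13.646 → t=2.782, apex=9.491, x_land=117.235, impact vy=-13.646
  bounce: vy ← 0.78·13.646 = 10.644
Arc 4: start y=0.000, vy=10.644 → t=2.170, apex=5.775, x_land=142.234, impact vy=-10.644
  bounce: vy ← 0.78·10.644 = 8.302
Arc 5: start y=0.000, vy=8.302 → t=1.693, apex=3.513, x_land=161.733, impact vy=-8.302
  bounce: vy ← 0.78·8.302 = 6.476
Arc 6: start y=0.000, vy=6.476 → t=1.320, apex=2.137, x_land=176.943, impact vy=-6.476
  bounce: vy ← 0.78·6.476 = 5.051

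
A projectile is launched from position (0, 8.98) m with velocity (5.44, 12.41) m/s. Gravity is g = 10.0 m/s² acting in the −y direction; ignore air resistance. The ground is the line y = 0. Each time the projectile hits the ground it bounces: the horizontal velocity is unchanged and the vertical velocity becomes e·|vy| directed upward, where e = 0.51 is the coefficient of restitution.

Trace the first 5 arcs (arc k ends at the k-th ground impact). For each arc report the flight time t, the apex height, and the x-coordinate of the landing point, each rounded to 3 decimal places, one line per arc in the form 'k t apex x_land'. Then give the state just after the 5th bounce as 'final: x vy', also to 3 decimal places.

1 3.067 16.680 16.687
2 1.863 4.339 26.822
3 0.950 1.128 31.991
4 0.485 0.294 34.627
5 0.247 0.076 35.971
final: 35.971 0.630

Arc 1: start y=8.980, vy=12.410 → t=3.067, apex=16.680, x_land=16.687, impact vy=-18.265
  bounce: vy ← 0.51·18.265 = 9.315
Arc 2: start y=0.000, vy=9.315 → t=1.863, apex=4.339, x_land=26.822, impact vy=-9.315
  bounce: vy ← 0.51·9.315 = 4.751
Arc 3: start y=0.000, vy=4.751 → t=0.950, apex=1.128, x_land=31.991, impact vy=-4.751
  bounce: vy ← 0.51·4.751 = 2.423
Arc 4: start y=0.000, vy=2.423 → t=0.485, apex=0.294, x_land=34.627, impact vy=-2.423
  bounce: vy ← 0.51·2.423 = 1.236
Arc 5: start y=0.000, vy=1.236 → t=0.247, apex=0.076, x_land=35.971, impact vy=-1.236
  bounce: vy ← 0.51·1.236 = 0.630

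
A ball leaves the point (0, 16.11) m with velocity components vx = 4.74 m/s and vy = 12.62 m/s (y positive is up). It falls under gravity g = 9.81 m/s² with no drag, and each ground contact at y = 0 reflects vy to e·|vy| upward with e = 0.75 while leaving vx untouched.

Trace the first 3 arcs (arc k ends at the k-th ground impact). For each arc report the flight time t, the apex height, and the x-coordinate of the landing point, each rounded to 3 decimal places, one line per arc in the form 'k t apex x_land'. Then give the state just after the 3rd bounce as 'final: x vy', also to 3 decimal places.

Arc 1: start y=16.110, vy=12.620 → t=3.509, apex=24.227, x_land=16.632, impact vy=-21.802
  bounce: vy ← 0.75·21.802 = 16.352
Arc 2: start y=0.000, vy=16.352 → t=3.334, apex=13.628, x_land=32.434, impact vy=-16.352
  bounce: vy ← 0.75·16.352 = 12.264
Arc 3: start y=0.000, vy=12.264 → t=2.500, apex=7.666, x_land=44.285, impact vy=-12.264
  bounce: vy ← 0.75·12.264 = 9.198

1 3.509 24.227 16.632
2 3.334 13.628 32.434
3 2.500 7.666 44.285
final: 44.285 9.198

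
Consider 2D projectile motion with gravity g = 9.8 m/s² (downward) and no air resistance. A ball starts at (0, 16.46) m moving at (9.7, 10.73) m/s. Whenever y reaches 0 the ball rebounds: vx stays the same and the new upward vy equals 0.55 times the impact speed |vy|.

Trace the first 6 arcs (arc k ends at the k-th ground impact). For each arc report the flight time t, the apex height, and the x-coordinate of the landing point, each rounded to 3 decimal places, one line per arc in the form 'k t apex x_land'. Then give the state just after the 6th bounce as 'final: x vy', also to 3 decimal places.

Arc 1: start y=16.460, vy=10.730 → t=3.230, apex=22.334, x_land=31.329, impact vy=-20.922
  bounce: vy ← 0.55·20.922 = 11.507
Arc 2: start y=0.000, vy=11.507 → t=2.348, apex=6.756, x_land=54.109, impact vy=-11.507
  bounce: vy ← 0.55·11.507 = 6.329
Arc 3: start y=0.000, vy=6.329 → t=1.292, apex=2.044, x_land=66.638, impact vy=-6.329
  bounce: vy ← 0.55·6.329 = 3.481
Arc 4: start y=0.000, vy=3.481 → t=0.710, apex=0.618, x_land=73.529, impact vy=-3.481
  bounce: vy ← 0.55·3.481 = 1.915
Arc 5: start y=0.000, vy=1.915 → t=0.391, apex=0.187, x_land=77.319, impact vy=-1.915
  bounce: vy ← 0.55·1.915 = 1.053
Arc 6: start y=0.000, vy=1.053 → t=0.215, apex=0.057, x_land=79.404, impact vy=-1.053
  bounce: vy ← 0.55·1.053 = 0.579

1 3.230 22.334 31.329
2 2.348 6.756 54.109
3 1.292 2.044 66.638
4 0.710 0.618 73.529
5 0.391 0.187 77.319
6 0.215 0.057 79.404
final: 79.404 0.579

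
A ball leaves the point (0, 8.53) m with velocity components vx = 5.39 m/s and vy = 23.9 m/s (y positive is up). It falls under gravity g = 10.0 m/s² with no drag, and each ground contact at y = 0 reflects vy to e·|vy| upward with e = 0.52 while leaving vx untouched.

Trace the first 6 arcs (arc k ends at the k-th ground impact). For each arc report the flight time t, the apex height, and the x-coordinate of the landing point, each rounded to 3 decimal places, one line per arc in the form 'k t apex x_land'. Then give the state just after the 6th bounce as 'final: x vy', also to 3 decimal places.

1 5.114 37.090 27.562
2 2.833 10.029 42.830
3 1.473 2.712 50.769
4 0.766 0.733 54.897
5 0.398 0.198 57.044
6 0.207 0.054 58.160
final: 58.160 0.538

Arc 1: start y=8.530, vy=23.900 → t=5.114, apex=37.090, x_land=27.562, impact vy=-27.236
  bounce: vy ← 0.52·27.236 = 14.163
Arc 2: start y=0.000, vy=14.163 → t=2.833, apex=10.029, x_land=42.830, impact vy=-14.163
  bounce: vy ← 0.52·14.163 = 7.365
Arc 3: start y=0.000, vy=7.365 → t=1.473, apex=2.712, x_land=50.769, impact vy=-7.365
  bounce: vy ← 0.52·7.365 = 3.830
Arc 4: start y=0.000, vy=3.830 → t=0.766, apex=0.733, x_land=54.897, impact vy=-3.830
  bounce: vy ← 0.52·3.830 = 1.991
Arc 5: start y=0.000, vy=1.991 → t=0.398, apex=0.198, x_land=57.044, impact vy=-1.991
  bounce: vy ← 0.52·1.991 = 1.036
Arc 6: start y=0.000, vy=1.036 → t=0.207, apex=0.054, x_land=58.160, impact vy=-1.036
  bounce: vy ← 0.52·1.036 = 0.538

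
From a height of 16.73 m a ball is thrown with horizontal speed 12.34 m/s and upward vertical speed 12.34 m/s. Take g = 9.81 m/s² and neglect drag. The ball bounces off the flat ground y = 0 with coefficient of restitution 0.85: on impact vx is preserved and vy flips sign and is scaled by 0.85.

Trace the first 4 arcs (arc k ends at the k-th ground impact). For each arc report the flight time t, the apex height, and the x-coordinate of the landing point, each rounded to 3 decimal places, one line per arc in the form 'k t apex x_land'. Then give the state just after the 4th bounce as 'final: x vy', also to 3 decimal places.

Arc 1: start y=16.730, vy=12.340 → t=3.492, apex=24.491, x_land=43.097, impact vy=-21.921
  bounce: vy ← 0.85·21.921 = 18.633
Arc 2: start y=0.000, vy=18.633 → t=3.799, apex=17.695, x_land=89.973, impact vy=-18.633
  bounce: vy ← 0.85·18.633 = 15.838
Arc 3: start y=0.000, vy=15.838 → t=3.229, apex=12.785, x_land=129.817, impact vy=-15.838
  bounce: vy ← 0.85·15.838 = 13.462
Arc 4: start y=0.000, vy=13.462 → t=2.745, apex=9.237, x_land=163.685, impact vy=-13.462
  bounce: vy ← 0.85·13.462 = 11.443

1 3.492 24.491 43.097
2 3.799 17.695 89.973
3 3.229 12.785 129.817
4 2.745 9.237 163.685
final: 163.685 11.443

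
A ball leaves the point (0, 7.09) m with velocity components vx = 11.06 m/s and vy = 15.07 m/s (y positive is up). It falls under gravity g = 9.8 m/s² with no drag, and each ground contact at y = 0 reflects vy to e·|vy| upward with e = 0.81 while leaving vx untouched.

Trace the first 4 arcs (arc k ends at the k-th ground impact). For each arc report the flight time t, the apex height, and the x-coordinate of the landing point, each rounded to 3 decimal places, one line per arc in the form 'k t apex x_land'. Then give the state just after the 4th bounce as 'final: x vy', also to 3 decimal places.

Arc 1: start y=7.090, vy=15.070 → t=3.490, apex=18.677, x_land=38.600, impact vy=-19.133
  bounce: vy ← 0.81·19.133 = 15.498
Arc 2: start y=0.000, vy=15.498 → t=3.163, apex=12.254, x_land=73.581, impact vy=-15.498
  bounce: vy ← 0.81·15.498 = 12.553
Arc 3: start y=0.000, vy=12.553 → t=2.562, apex=8.040, x_land=101.915, impact vy=-12.553
  bounce: vy ← 0.81·12.553 = 10.168
Arc 4: start y=0.000, vy=10.168 → t=2.075, apex=5.275, x_land=124.866, impact vy=-10.168
  bounce: vy ← 0.81·10.168 = 8.236

1 3.490 18.677 38.600
2 3.163 12.254 73.581
3 2.562 8.040 101.915
4 2.075 5.275 124.866
final: 124.866 8.236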